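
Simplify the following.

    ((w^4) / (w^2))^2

w^4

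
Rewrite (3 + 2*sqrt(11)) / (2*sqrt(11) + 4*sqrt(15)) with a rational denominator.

Multiply numerator and denominator by -4*sqrt(15) + 2*sqrt(11).
Denominator becomes -196; numerator becomes -8*sqrt(165) - 12*sqrt(15) + 6*sqrt(11) + 44.

(-22 - 3*sqrt(11) + 6*sqrt(15) + 4*sqrt(165))/98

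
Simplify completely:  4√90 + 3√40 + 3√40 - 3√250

4√90 = 12*√10; 3√40 = 6*√10; 3√40 = 6*√10; 3√250 = 15*√10
Combine: (12 + 6 + 6 - 15)·√10 = 9*√10

9*√10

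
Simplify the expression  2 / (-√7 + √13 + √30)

(-18*√7 - 5*√30 + 12*√13 + √2730)/66

Group as (√13 + √30) - √7; multiply by (√13 + √30) + √7, then rationalise the remaining surd.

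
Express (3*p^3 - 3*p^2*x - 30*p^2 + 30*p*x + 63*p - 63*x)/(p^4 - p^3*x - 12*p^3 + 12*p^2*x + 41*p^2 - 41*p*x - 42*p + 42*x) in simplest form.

3/(p - 2)

Factor: 3*p^3 - 3*p^2*x - 30*p^2 + 30*p*x + 63*p - 63*x = 3*(p - 3)*(p - 7)*(p - x);  p^4 - p^3*x - 12*p^3 + 12*p^2*x + 41*p^2 - 41*p*x - 42*p + 42*x = (p - 3)*(p - 7)*(p - 2)*(p - x)
Cancel the common factors (p - x), (p - 7), (p - 3).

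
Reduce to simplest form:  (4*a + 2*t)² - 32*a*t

4*(2*a - t)²

Expand the square and combine the 32*a*t term.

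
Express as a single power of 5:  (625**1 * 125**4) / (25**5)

5**6

625**1 = 5**4; 125**4 = 5**12; 25**5 = 5**10
Combine exponents: 5**6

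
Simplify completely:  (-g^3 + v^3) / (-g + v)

v^3 - g^3 = (-g + v)(g^2 + g*v + v^2).

g^2 + g*v + v^2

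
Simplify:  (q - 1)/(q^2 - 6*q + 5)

1/(q - 5)

Factor: q^2 - 6*q + 5 = (q - 1)*(q - 5)
Cancel the common factor (q - 1).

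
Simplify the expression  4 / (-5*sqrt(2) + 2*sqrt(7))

Multiply numerator and denominator by 2*sqrt(7) + 5*sqrt(2).
Denominator becomes -22; numerator becomes 8*sqrt(7) + 20*sqrt(2).

(-10*sqrt(2) - 4*sqrt(7))/11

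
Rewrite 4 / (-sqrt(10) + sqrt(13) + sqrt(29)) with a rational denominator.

(-32*sqrt(10) - 6*sqrt(29) + 26*sqrt(13) + 2*sqrt(3770))/121

Group as (sqrt(13) + sqrt(29)) - sqrt(10); multiply by (sqrt(13) + sqrt(29)) + sqrt(10), then rationalise the remaining surd.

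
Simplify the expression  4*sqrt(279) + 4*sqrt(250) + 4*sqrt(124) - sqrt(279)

20*sqrt(10) + 17*sqrt(31)

4*sqrt(279) = 12*sqrt(31); 4*sqrt(250) = 20*sqrt(10); 4*sqrt(124) = 8*sqrt(31); sqrt(279) = 3*sqrt(31)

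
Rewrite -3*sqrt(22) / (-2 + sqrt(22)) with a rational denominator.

(-11 - sqrt(22))/3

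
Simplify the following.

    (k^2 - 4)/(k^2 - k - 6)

Factor: k^2 - 4 = (k - 2)*(k + 2);  k^2 - k - 6 = (k - 3)*(k + 2)
Cancel the common factor (k + 2).

(k - 2)/(k - 3)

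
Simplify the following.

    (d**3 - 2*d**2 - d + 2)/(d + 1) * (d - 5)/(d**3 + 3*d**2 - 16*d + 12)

Factor: d**3 - 2*d**2 - d + 2 = (d + 1)*(d - 1)*(d - 2);  d**3 + 3*d**2 - 16*d + 12 = (d - 2)*(d - 1)*(d + 6)
Cancel the common factors (d + 1), (d - 1), (d - 2).

(d - 5)/(d + 6)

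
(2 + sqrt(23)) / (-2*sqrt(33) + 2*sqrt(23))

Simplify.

Multiply numerator and denominator by 2*sqrt(23) + 2*sqrt(33).
Denominator becomes -40; numerator becomes 4*sqrt(23) + 4*sqrt(33) + 46 + 2*sqrt(759).

(-sqrt(759) - 23 - 2*sqrt(33) - 2*sqrt(23))/20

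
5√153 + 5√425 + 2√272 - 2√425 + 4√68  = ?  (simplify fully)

46*√17

5√153 = 15*√17; 5√425 = 25*√17; 2√272 = 8*√17; 2√425 = 10*√17; 4√68 = 8*√17
Combine: (15 + 25 + 8 - 10 + 8)·√17 = 46*√17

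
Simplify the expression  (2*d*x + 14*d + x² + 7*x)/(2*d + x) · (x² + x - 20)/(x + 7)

x² + x - 20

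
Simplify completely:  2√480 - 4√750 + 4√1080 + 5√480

32*√30

2√480 = 8*√30; 4√750 = 20*√30; 4√1080 = 24*√30; 5√480 = 20*√30
Combine: (8 - 20 + 24 + 20)·√30 = 32*√30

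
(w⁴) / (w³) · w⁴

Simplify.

w⁵

Quotient: w¹
Multiply by w⁴: add exponents.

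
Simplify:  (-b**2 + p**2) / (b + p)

-b + p

Difference of squares: factor out (b + p).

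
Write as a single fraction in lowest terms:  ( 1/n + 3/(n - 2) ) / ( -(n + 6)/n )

(-4*n + 2)/(n^2 + 4*n - 12)

Numerator: 1/n + 3/(n - 2) = (4*n - 2)/(n^2 - 2*n)
Denominator: -(n + 6)/n = (-n - 6)/n
Divide: ((4*n - 2)/(n^2 - 2*n)) · (n/(-n - 6)) = (-4*n + 2)/(n^2 + 4*n - 12)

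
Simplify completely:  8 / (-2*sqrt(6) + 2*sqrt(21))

(4*sqrt(6) + 4*sqrt(21))/15

Multiply numerator and denominator by 2*sqrt(6) + 2*sqrt(21).
Denominator becomes 60; numerator becomes 16*sqrt(6) + 16*sqrt(21).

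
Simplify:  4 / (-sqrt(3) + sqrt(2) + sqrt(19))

(-20*sqrt(2) - 2*sqrt(114) + 18*sqrt(3) + 14*sqrt(19))/43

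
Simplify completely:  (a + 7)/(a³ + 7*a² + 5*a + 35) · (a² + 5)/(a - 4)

1/(a - 4)

Factor: a³ + 7*a² + 5*a + 35 = (a² + 5)·(a + 7)
Cancel the common factors (a² + 5), (a + 7).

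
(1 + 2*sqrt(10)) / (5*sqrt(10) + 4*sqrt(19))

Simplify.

Multiply numerator and denominator by -4*sqrt(19) + 5*sqrt(10).
Denominator becomes -54; numerator becomes -8*sqrt(190) - 4*sqrt(19) + 5*sqrt(10) + 100.

(-100 - 5*sqrt(10) + 4*sqrt(19) + 8*sqrt(190))/54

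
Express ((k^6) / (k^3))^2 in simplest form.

Inside the bracket: k^3
Raise to the power 2: k^6

k^6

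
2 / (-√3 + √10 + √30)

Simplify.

(-46*√10 - 120 + 74*√3 + 34*√30)/169

Group as (√10 + √30) - √3; multiply by (√10 + √30) + √3, then rationalise the remaining surd.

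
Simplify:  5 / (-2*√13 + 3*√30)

(10*√13 + 15*√30)/218

Multiply numerator and denominator by 2*√13 + 3*√30.
Denominator becomes 218; numerator becomes 10*√13 + 15*√30.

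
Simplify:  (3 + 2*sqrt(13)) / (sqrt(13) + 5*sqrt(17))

Multiply numerator and denominator by -5*sqrt(17) + sqrt(13).
Denominator becomes -412; numerator becomes -10*sqrt(221) - 15*sqrt(17) + 3*sqrt(13) + 26.

(-26 - 3*sqrt(13) + 15*sqrt(17) + 10*sqrt(221))/412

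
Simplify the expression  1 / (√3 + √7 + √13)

Group as (√3 + √13) + √7; multiply by (√3 + √13) - √7, then rationalise the remaining surd.

(-2*√273 - 3*√13 + 9*√7 + 17*√3)/75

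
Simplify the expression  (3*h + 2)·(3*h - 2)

9*h² - 4

(3*h)^2 - (2)^2 = 9*h² - 4.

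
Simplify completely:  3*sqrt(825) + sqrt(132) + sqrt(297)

20*sqrt(33)

3*sqrt(825) = 15*sqrt(33); sqrt(132) = 2*sqrt(33); sqrt(297) = 3*sqrt(33)
Combine: (15 + 2 + 3)·sqrt(33) = 20*sqrt(33)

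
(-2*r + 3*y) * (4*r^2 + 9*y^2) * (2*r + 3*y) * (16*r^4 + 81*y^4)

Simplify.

Telescope via difference of squares: ((3*y)+(2*r))((3*y)-(2*r)) = -4*r^2 + 9*y^2, then repeat with the next factor.

-256*r^8 + 6561*y^8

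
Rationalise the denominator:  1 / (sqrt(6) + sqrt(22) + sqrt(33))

Group as (sqrt(6) + sqrt(22)) + sqrt(33); multiply by (sqrt(6) + sqrt(22)) - sqrt(33), then rationalise the remaining surd.

(-132 - 5*sqrt(33) + 17*sqrt(22) + 49*sqrt(6))/503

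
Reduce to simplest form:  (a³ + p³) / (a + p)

a² - a*p + p²

a^3 + p^3 = (a + p)(a² - a*p + p²).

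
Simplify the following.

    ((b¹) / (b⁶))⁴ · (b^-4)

b^(-24)

Inside the bracket: (b^-5)
Raise to the power 4: (b^-20)
Multiply by (b^-4): add exponents.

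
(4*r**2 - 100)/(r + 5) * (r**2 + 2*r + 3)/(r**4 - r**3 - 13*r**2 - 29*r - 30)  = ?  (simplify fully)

Factor: 4*r**2 - 100 = 4*(r + 5)*(r - 5);  r**4 - r**3 - 13*r**2 - 29*r - 30 = (r**2 + 2*r + 3)*(r + 2)*(r - 5)
Cancel the common factors (r**2 + 2*r + 3), (r + 5), (r - 5).

4/(r + 2)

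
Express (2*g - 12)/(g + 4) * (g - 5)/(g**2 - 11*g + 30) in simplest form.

2/(g + 4)

Factor: 2*g - 12 = 2*(g - 6);  g**2 - 11*g + 30 = (g - 5)*(g - 6)
Cancel the common factors (g - 6), (g - 5).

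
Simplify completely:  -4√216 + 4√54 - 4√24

4√216 = 24*√6; 4√54 = 12*√6; 4√24 = 8*√6
Combine: (-24 + 12 - 8)·√6 = -20*√6

-20*√6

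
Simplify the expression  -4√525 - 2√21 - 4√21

4√525 = 20*√21; 2√21 = 2*√21; 4√21 = 4*√21
Combine: (-20 - 2 - 4)·√21 = -26*√21

-26*√21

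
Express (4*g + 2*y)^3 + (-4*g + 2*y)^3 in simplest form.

16*y*(12*g^2 + y^2)

Binomially expand both and collect terms in (2*y), (4*g).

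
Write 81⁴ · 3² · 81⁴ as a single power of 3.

3^34

81⁴ = 3^16; 3² = 3^2; 81⁴ = 3^16
Combine exponents: 3^34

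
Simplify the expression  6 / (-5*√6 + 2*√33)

(-5*√6 - 2*√33)/3

Multiply numerator and denominator by 2*√33 + 5*√6.
Denominator becomes -18; numerator becomes 12*√33 + 30*√6.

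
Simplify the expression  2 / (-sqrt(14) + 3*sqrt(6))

(sqrt(14) + 3*sqrt(6))/20

Multiply numerator and denominator by sqrt(14) + 3*sqrt(6).
Denominator becomes 40; numerator becomes 2*sqrt(14) + 6*sqrt(6).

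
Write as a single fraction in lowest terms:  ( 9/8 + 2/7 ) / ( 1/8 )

79/7

Numerator: 9/8 + 2/7 = 79/56
Denominator: 1/8 = 1/8
Divide: (79/56) · (8) = 79/7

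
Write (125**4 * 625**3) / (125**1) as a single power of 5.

125**4 = 5**12; 625**3 = 5**12; 125**1 = 5**3
Combine exponents: 5**21

5**21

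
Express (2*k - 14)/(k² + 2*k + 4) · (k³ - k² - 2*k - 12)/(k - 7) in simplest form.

Factor: 2*k - 14 = 2·(k - 7);  k³ - k² - 2*k - 12 = (k - 3)·(k² + 2*k + 4)
Cancel the common factors (k² + 2*k + 4), (k - 7).

2*k - 6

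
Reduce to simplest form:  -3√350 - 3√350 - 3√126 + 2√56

-35*√14

3√350 = 15*√14; 3√350 = 15*√14; 3√126 = 9*√14; 2√56 = 4*√14
Combine: (-15 - 15 - 9 + 4)·√14 = -35*√14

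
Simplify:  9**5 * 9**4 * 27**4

9**5 = 3**10; 9**4 = 3**8; 27**4 = 3**12
Combine exponents: 3**30

3**30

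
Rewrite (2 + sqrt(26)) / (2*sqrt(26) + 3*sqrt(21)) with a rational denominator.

Multiply numerator and denominator by -3*sqrt(21) + 2*sqrt(26).
Denominator becomes -85; numerator becomes -3*sqrt(546) - 6*sqrt(21) + 4*sqrt(26) + 52.

(-52 - 4*sqrt(26) + 6*sqrt(21) + 3*sqrt(546))/85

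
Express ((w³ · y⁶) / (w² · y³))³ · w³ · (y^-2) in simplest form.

w⁶*y⁷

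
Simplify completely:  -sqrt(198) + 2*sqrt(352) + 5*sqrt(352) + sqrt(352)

29*sqrt(22)

sqrt(198) = 3*sqrt(22); 2*sqrt(352) = 8*sqrt(22); 5*sqrt(352) = 20*sqrt(22); sqrt(352) = 4*sqrt(22)
Combine: (-3 + 8 + 20 + 4)·sqrt(22) = 29*sqrt(22)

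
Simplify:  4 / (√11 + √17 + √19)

Group as (√17 + √19) + √11; multiply by (√17 + √19) - √11, then rationalise the remaining surd.

(-8*√3553 + 36*√19 + 52*√17 + 100*√11)/667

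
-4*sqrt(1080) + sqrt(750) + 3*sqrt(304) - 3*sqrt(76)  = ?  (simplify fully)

-19*sqrt(30) + 6*sqrt(19)

4*sqrt(1080) = 24*sqrt(30); sqrt(750) = 5*sqrt(30); 3*sqrt(304) = 12*sqrt(19); 3*sqrt(76) = 6*sqrt(19)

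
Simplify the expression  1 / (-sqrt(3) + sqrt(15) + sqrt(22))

(-17*sqrt(3) - 2*sqrt(22) + 5*sqrt(15) + 3*sqrt(110))/82

Group as (sqrt(15) + sqrt(22)) - sqrt(3); multiply by (sqrt(15) + sqrt(22)) + sqrt(3), then rationalise the remaining surd.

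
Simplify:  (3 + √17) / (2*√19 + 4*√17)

Multiply numerator and denominator by -2*√19 + 4*√17.
Denominator becomes 196; numerator becomes -2*√323 - 6*√19 + 12*√17 + 68.

(-√323 - 3*√19 + 6*√17 + 34)/98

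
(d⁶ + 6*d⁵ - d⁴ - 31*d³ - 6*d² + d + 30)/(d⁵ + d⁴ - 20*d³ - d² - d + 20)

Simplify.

(d² + d - 6)/(d - 4)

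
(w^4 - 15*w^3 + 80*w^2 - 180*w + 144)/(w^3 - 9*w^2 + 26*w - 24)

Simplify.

Factor: w^4 - 15*w^3 + 80*w^2 - 180*w + 144 = (w - 4)*(w - 6)*(w - 2)*(w - 3);  w^3 - 9*w^2 + 26*w - 24 = (w - 3)*(w - 4)*(w - 2)
Cancel the common factors (w - 2), (w - 3), (w - 4).

w - 6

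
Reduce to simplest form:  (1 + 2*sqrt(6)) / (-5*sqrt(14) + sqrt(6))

Multiply numerator and denominator by sqrt(6) + 5*sqrt(14).
Denominator becomes -344; numerator becomes sqrt(6) + 12 + 5*sqrt(14) + 20*sqrt(21).

(-20*sqrt(21) - 5*sqrt(14) - 12 - sqrt(6))/344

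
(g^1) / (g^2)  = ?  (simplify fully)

Quotient: (g^-1)

1/g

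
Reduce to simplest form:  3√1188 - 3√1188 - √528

-4*√33

3√1188 = 18*√33; 3√1188 = 18*√33; √528 = 4*√33
Combine: (18 - 18 - 4)·√33 = -4*√33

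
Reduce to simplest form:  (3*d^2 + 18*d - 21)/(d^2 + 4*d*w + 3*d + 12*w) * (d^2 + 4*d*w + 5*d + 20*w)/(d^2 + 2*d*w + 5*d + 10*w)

(3*d^2 + 18*d - 21)/(d^2 + 2*d*w + 3*d + 6*w)

Factor: 3*d^2 + 18*d - 21 = 3*(d + 7)*(d - 1);  d^2 + 4*d*w + 3*d + 12*w = (d + 3)*(d + 4*w);  d^2 + 4*d*w + 5*d + 20*w = (d + 4*w)*(d + 5);  d^2 + 2*d*w + 5*d + 10*w = (d + 2*w)*(d + 5)
Cancel the common factors (d + 5), (d + 4*w).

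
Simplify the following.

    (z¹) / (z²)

1/z

Quotient: (z^-1)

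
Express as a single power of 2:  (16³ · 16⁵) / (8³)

2^23

16³ = 2^12; 16⁵ = 2^20; 8³ = 2^9
Combine exponents: 2^23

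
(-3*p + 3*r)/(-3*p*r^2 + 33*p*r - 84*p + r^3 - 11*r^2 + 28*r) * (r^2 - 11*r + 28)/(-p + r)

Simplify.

Factor: -3*p + 3*r = 3*(-p + r);  -3*p*r^2 + 33*p*r - 84*p + r^3 - 11*r^2 + 28*r = (-3*p + r)*(r - 7)*(r - 4);  r^2 - 11*r + 28 = (r - 4)*(r - 7)
Cancel the common factors (-p + r), (r - 4), (r - 7).

-3/(3*p - r)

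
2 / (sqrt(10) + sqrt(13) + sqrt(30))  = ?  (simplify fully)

(-40*sqrt(39) - 14*sqrt(30) + 54*sqrt(13) + 66*sqrt(10))/471

Group as (sqrt(10) + sqrt(13)) + sqrt(30); multiply by (sqrt(10) + sqrt(13)) - sqrt(30), then rationalise the remaining surd.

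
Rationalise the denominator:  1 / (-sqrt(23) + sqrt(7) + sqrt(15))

(sqrt(23) + 15*sqrt(15) + 31*sqrt(7) + 2*sqrt(2415))/419

Group as (sqrt(7) + sqrt(15)) - sqrt(23); multiply by (sqrt(7) + sqrt(15)) + sqrt(23), then rationalise the remaining surd.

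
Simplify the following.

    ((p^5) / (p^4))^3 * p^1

Inside the bracket: p^1
Raise to the power 3: p^3
Multiply by p^1: add exponents.

p^4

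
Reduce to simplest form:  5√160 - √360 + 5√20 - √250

10*√5 + 9*√10

5√160 = 20*√10; √360 = 6*√10; 5√20 = 10*√5; √250 = 5*√10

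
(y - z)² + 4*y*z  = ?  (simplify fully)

(y + z)²

After expansion: y² + 2*y*z + z² — a perfect-square trinomial.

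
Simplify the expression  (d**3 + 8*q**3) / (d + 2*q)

Factor as (a+b)(a**2-ab+b**2) with a=d, b=(2*q).

d**2 - 2*d*q + 4*q**2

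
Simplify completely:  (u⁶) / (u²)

u⁴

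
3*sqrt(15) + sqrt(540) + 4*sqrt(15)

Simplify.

13*sqrt(15)

3*sqrt(15) = 3*sqrt(15); sqrt(540) = 6*sqrt(15); 4*sqrt(15) = 4*sqrt(15)
Combine: (3 + 6 + 4)·sqrt(15) = 13*sqrt(15)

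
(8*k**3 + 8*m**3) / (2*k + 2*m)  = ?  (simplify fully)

4*k**2 - 4*k*m + 4*m**2

(2*m)**3 + (2*k)**3 = (2*k + 2*m)(4*k**2 - 4*k*m + 4*m**2).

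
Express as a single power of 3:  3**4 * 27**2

3**10

3**4 = 3**4; 27**2 = 3**6
Combine exponents: 3**10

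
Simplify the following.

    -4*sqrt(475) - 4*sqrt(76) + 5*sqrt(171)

4*sqrt(475) = 20*sqrt(19); 4*sqrt(76) = 8*sqrt(19); 5*sqrt(171) = 15*sqrt(19)
Combine: (-20 - 8 + 15)·sqrt(19) = -13*sqrt(19)

-13*sqrt(19)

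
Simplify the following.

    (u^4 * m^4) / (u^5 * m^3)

m/u

Quotient: (u^-1) * m^1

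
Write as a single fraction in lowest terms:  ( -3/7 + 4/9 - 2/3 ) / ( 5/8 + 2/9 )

-328/427

Numerator: -3/7 + 4/9 - 2/3 = -41/63
Denominator: 5/8 + 2/9 = 61/72
Divide: (-41/63) · (72/61) = -328/427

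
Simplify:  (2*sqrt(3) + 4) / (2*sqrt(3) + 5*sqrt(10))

Multiply numerator and denominator by -5*sqrt(10) + 2*sqrt(3).
Denominator becomes -238; numerator becomes -20*sqrt(10) - 10*sqrt(30) + 12 + 8*sqrt(3).

(-4*sqrt(3) - 6 + 5*sqrt(30) + 10*sqrt(10))/119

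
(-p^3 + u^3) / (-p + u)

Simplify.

p^2 + p*u + u^2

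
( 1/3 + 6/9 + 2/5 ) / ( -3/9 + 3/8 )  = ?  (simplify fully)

Numerator: 1/3 + 6/9 + 2/5 = 7/5
Denominator: -3/9 + 3/8 = 1/24
Divide: (7/5) · (24) = 168/5

168/5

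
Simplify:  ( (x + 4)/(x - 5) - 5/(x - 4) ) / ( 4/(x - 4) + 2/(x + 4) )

(x^3 - x^2 - 11*x + 36)/(6*x^2 - 22*x - 40)

Numerator: (x + 4)/(x - 5) - 5/(x - 4) = (x^2 - 5*x + 9)/(x^2 - 9*x + 20)
Denominator: 4/(x - 4) + 2/(x + 4) = (6*x + 8)/(x^2 - 16)
Divide: ((x^2 - 5*x + 9)/(x^2 - 9*x + 20)) · ((x^2 - 16)/(6*x + 8)) = (x^3 - x^2 - 11*x + 36)/(6*x^2 - 22*x - 40)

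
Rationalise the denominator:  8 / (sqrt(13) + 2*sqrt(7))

Multiply numerator and denominator by -2*sqrt(7) + sqrt(13).
Denominator becomes -15; numerator becomes -16*sqrt(7) + 8*sqrt(13).

(-8*sqrt(13) + 16*sqrt(7))/15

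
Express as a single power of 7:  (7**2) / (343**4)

7**(-10)

7**2 = 7**2; 343**4 = 7**12
Combine exponents: 7**(-10)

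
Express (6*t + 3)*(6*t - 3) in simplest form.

Difference of squares with P = 6*t, Q = 3.

36*t^2 - 9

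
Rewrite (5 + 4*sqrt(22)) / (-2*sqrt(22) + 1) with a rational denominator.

(-181 - 14*sqrt(22))/87

Multiply numerator and denominator by 1 + 2*sqrt(22).
Denominator becomes -87; numerator becomes 14*sqrt(22) + 181.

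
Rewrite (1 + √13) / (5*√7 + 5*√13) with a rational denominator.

(-√91 - √7 + √13 + 13)/30

Multiply numerator and denominator by -5*√7 + 5*√13.
Denominator becomes 150; numerator becomes -5*√91 - 5*√7 + 5*√13 + 65.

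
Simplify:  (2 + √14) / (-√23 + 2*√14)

(2*√23 + 4*√14 + √322 + 28)/33

Multiply numerator and denominator by √23 + 2*√14.
Denominator becomes 33; numerator becomes 2*√23 + 4*√14 + √322 + 28.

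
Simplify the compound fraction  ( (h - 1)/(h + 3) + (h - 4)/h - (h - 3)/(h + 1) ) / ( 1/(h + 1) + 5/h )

Numerator: (h - 1)/(h + 3) + (h - 4)/h - (h - 3)/(h + 1) = (h**3 - 5*h - 12)/(h**3 + 4*h**2 + 3*h)
Denominator: 1/(h + 1) + 5/h = (6*h + 5)/(h**2 + h)
Divide: ((h**3 - 5*h - 12)/(h**3 + 4*h**2 + 3*h)) · ((h**2 + h)/(6*h + 5)) = (h**3 - 5*h - 12)/(6*h**2 + 23*h + 15)

(h**3 - 5*h - 12)/(6*h**2 + 23*h + 15)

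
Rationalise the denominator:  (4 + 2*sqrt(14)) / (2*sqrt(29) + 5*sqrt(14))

Multiply numerator and denominator by -2*sqrt(29) + 5*sqrt(14).
Denominator becomes 234; numerator becomes -4*sqrt(406) - 8*sqrt(29) + 20*sqrt(14) + 140.

(-2*sqrt(406) - 4*sqrt(29) + 10*sqrt(14) + 70)/117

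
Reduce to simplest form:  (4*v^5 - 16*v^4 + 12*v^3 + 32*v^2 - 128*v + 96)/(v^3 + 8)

Factor: 4*v^5 - 16*v^4 + 12*v^3 + 32*v^2 - 128*v + 96 = 4*(v^2 - 2*v + 4)*(v - 3)*(v - 1)*(v + 2);  v^3 + 8 = (v + 2)*(v^2 - 2*v + 4)
Cancel the common factors (v^2 - 2*v + 4), (v + 2).

4*v^2 - 16*v + 12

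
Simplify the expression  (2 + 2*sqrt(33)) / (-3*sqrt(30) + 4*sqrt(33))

Multiply numerator and denominator by 3*sqrt(30) + 4*sqrt(33).
Denominator becomes 258; numerator becomes 6*sqrt(30) + 8*sqrt(33) + 18*sqrt(110) + 264.

(3*sqrt(30) + 4*sqrt(33) + 9*sqrt(110) + 132)/129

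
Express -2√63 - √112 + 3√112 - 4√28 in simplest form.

-6*√7

2√63 = 6*√7; √112 = 4*√7; 3√112 = 12*√7; 4√28 = 8*√7
Combine: (-6 - 4 + 12 - 8)·√7 = -6*√7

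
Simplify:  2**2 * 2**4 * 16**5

2**2 = 2**2; 2**4 = 2**4; 16**5 = 2**20
Combine exponents: 2**26

2**26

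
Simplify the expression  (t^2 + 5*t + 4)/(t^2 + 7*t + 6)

Factor: t^2 + 5*t + 4 = (t + 4)*(t + 1);  t^2 + 7*t + 6 = (t + 6)*(t + 1)
Cancel the common factor (t + 1).

(t + 4)/(t + 6)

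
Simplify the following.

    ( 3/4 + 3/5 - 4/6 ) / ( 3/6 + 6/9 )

41/70

Numerator: 3/4 + 3/5 - 4/6 = 41/60
Denominator: 3/6 + 6/9 = 7/6
Divide: (41/60) · (6/7) = 41/70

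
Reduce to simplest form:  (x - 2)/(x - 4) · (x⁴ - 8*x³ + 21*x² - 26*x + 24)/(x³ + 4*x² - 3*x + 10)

(x² - 5*x + 6)/(x + 5)

Factor: x⁴ - 8*x³ + 21*x² - 26*x + 24 = (x - 4)·(x² - x + 2)·(x - 3);  x³ + 4*x² - 3*x + 10 = (x + 5)·(x² - x + 2)
Cancel the common factors (x² - x + 2), (x - 4).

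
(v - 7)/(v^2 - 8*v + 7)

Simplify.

1/(v - 1)

Factor: v^2 - 8*v + 7 = (v - 1)*(v - 7)
Cancel the common factor (v - 7).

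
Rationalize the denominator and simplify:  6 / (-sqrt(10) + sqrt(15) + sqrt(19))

(-12*sqrt(10) + 3*sqrt(19) + 7*sqrt(15) + 5*sqrt(114))/47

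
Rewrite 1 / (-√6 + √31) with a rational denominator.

Multiply numerator and denominator by √6 + √31.
Denominator becomes 25; numerator becomes √6 + √31.

(√6 + √31)/25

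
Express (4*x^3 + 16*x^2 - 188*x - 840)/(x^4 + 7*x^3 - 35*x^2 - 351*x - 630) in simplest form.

4/(x + 3)

Factor: 4*x^3 + 16*x^2 - 188*x - 840 = 4*(x - 7)*(x + 5)*(x + 6);  x^4 + 7*x^3 - 35*x^2 - 351*x - 630 = (x + 6)*(x + 3)*(x - 7)*(x + 5)
Cancel the common factors (x - 7), (x + 5), (x + 6).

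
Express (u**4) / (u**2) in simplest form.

Quotient: u**2

u**2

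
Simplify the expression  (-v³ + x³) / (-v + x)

x^3 - v^3 = (-v + x)(v² + v*x + x²).

v² + v*x + x²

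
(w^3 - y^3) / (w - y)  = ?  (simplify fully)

Apply the difference-of-cubes factorisation and cancel (w - y).

w^2 + w*y + y^2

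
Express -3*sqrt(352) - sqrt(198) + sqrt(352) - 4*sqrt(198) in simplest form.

3*sqrt(352) = 12*sqrt(22); sqrt(198) = 3*sqrt(22); sqrt(352) = 4*sqrt(22); 4*sqrt(198) = 12*sqrt(22)
Combine: (-12 - 3 + 4 - 12)·sqrt(22) = -23*sqrt(22)

-23*sqrt(22)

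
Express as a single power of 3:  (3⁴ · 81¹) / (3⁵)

3^3

3⁴ = 3^4; 81¹ = 3^4; 3⁵ = 3^5
Combine exponents: 3^3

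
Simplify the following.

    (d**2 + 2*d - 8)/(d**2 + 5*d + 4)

(d - 2)/(d + 1)

Factor: d**2 + 2*d - 8 = (d - 2)*(d + 4);  d**2 + 5*d + 4 = (d + 1)*(d + 4)
Cancel the common factor (d + 4).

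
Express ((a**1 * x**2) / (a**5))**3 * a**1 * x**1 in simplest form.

Inside the bracket: (a**-4) * x**2
Raise to the power 3: (a**-12) * x**6
Multiply by a**1 * x**1: add exponents.

x**7/a**11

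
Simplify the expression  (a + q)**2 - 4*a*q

After expansion: a**2 - 2*a*q + q**2 — a perfect-square trinomial.

(a - q)**2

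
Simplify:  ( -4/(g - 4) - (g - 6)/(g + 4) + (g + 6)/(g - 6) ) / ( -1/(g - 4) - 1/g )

Numerator: -4/(g - 4) - (g - 6)/(g + 4) + (g + 6)/(g - 6) = (18*g² - 92*g + 144)/(g³ - 6*g² - 16*g + 96)
Denominator: -1/(g - 4) - 1/g = (-2*g + 4)/(g² - 4*g)
Divide: ((18*g² - 92*g + 144)/(g³ - 6*g² - 16*g + 96)) · ((g² - 4*g)/(-2*g + 4)) = (-9*g³ + 46*g² - 72*g)/(g³ - 4*g² - 20*g + 48)

(-9*g³ + 46*g² - 72*g)/(g³ - 4*g² - 20*g + 48)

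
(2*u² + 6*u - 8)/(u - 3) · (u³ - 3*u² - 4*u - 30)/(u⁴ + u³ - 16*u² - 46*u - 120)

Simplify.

Factor: 2*u² + 6*u - 8 = 2·(u + 4)·(u - 1);  u³ - 3*u² - 4*u - 30 = (u² + 2*u + 6)·(u - 5);  u⁴ + u³ - 16*u² - 46*u - 120 = (u + 4)·(u - 5)·(u² + 2*u + 6)
Cancel the common factors (u² + 2*u + 6), (u - 5), (u + 4).

(2*u - 2)/(u - 3)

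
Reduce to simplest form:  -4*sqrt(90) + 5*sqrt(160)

4*sqrt(90) = 12*sqrt(10); 5*sqrt(160) = 20*sqrt(10)
Combine: (-12 + 20)·sqrt(10) = 8*sqrt(10)

8*sqrt(10)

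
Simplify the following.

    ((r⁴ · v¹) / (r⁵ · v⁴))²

1/(r²*v⁶)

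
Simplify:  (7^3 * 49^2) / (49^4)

7^3 = 7^3; 49^2 = 7^4; 49^4 = 7^8
Combine exponents: 7^(-1)

7^(-1)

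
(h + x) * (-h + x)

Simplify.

-h^2 + x^2

Pair the conjugate factors: (x+h)(x-h) = -h^2 + x^2.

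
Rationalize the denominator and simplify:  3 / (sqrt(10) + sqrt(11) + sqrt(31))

(-3*sqrt(3410) - 15*sqrt(31) + 45*sqrt(11) + 48*sqrt(10))/170

Group as (sqrt(10) + sqrt(11)) + sqrt(31); multiply by (sqrt(10) + sqrt(11)) - sqrt(31), then rationalise the remaining surd.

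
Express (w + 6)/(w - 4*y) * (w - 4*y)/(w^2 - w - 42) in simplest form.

1/(w - 7)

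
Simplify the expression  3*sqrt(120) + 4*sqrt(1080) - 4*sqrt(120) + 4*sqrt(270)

34*sqrt(30)

3*sqrt(120) = 6*sqrt(30); 4*sqrt(1080) = 24*sqrt(30); 4*sqrt(120) = 8*sqrt(30); 4*sqrt(270) = 12*sqrt(30)
Combine: (6 + 24 - 8 + 12)·sqrt(30) = 34*sqrt(30)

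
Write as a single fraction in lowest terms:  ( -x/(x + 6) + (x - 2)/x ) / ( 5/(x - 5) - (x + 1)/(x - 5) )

Numerator: -x/(x + 6) + (x - 2)/x = (4*x - 12)/(x^2 + 6*x)
Denominator: 5/(x - 5) - (x + 1)/(x - 5) = (-x + 4)/(x - 5)
Divide: ((4*x - 12)/(x^2 + 6*x)) · ((x - 5)/(-x + 4)) = (-4*x^2 + 32*x - 60)/(x^3 + 2*x^2 - 24*x)

(-4*x^2 + 32*x - 60)/(x^3 + 2*x^2 - 24*x)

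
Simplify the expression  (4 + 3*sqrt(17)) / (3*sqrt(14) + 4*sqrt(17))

(-9*sqrt(238) - 12*sqrt(14) + 16*sqrt(17) + 204)/146

Multiply numerator and denominator by -3*sqrt(14) + 4*sqrt(17).
Denominator becomes 146; numerator becomes -9*sqrt(238) - 12*sqrt(14) + 16*sqrt(17) + 204.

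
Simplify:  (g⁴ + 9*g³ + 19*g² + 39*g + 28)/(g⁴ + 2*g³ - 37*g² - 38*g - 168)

(g + 1)/(g - 6)

Factor: g⁴ + 9*g³ + 19*g² + 39*g + 28 = (g + 1)·(g² + g + 4)·(g + 7);  g⁴ + 2*g³ - 37*g² - 38*g - 168 = (g - 6)·(g² + g + 4)·(g + 7)
Cancel the common factors (g² + g + 4), (g + 7).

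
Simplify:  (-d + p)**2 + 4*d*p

After expansion: d**2 + 2*d*p + p**2 — a perfect-square trinomial.

(d + p)**2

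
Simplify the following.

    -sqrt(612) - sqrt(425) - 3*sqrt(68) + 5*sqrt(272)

3*sqrt(17)

sqrt(612) = 6*sqrt(17); sqrt(425) = 5*sqrt(17); 3*sqrt(68) = 6*sqrt(17); 5*sqrt(272) = 20*sqrt(17)
Combine: (-6 - 5 - 6 + 20)·sqrt(17) = 3*sqrt(17)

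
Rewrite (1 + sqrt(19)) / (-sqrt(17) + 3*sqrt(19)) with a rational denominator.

Multiply numerator and denominator by sqrt(17) + 3*sqrt(19).
Denominator becomes 154; numerator becomes sqrt(17) + 3*sqrt(19) + sqrt(323) + 57.

(sqrt(17) + 3*sqrt(19) + sqrt(323) + 57)/154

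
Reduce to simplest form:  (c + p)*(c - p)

Difference of squares with P = c, Q = p.

c^2 - p^2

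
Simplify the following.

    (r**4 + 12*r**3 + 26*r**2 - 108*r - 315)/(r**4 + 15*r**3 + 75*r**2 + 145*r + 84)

(r**2 + 2*r - 15)/(r**2 + 5*r + 4)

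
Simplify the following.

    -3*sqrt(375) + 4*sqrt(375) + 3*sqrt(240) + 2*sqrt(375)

27*sqrt(15)

3*sqrt(375) = 15*sqrt(15); 4*sqrt(375) = 20*sqrt(15); 3*sqrt(240) = 12*sqrt(15); 2*sqrt(375) = 10*sqrt(15)
Combine: (-15 + 20 + 12 + 10)·sqrt(15) = 27*sqrt(15)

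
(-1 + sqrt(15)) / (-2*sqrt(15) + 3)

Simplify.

Multiply numerator and denominator by 3 + 2*sqrt(15).
Denominator becomes -51; numerator becomes sqrt(15) + 27.

(-27 - sqrt(15))/51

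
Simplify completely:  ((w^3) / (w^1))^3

w^6

Inside the bracket: w^2
Raise to the power 3: w^6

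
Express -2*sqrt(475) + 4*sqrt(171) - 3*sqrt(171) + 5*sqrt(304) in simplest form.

13*sqrt(19)

2*sqrt(475) = 10*sqrt(19); 4*sqrt(171) = 12*sqrt(19); 3*sqrt(171) = 9*sqrt(19); 5*sqrt(304) = 20*sqrt(19)
Combine: (-10 + 12 - 9 + 20)·sqrt(19) = 13*sqrt(19)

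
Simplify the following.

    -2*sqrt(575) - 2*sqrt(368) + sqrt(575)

2*sqrt(575) = 10*sqrt(23); 2*sqrt(368) = 8*sqrt(23); sqrt(575) = 5*sqrt(23)
Combine: (-10 - 8 + 5)·sqrt(23) = -13*sqrt(23)

-13*sqrt(23)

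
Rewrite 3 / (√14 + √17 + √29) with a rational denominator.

(-√6902 + √29 + 13*√17 + 16*√14)/158

Group as (√14 + √29) + √17; multiply by (√14 + √29) - √17, then rationalise the remaining surd.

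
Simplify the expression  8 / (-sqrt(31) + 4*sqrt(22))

(8*sqrt(31) + 32*sqrt(22))/321

Multiply numerator and denominator by sqrt(31) + 4*sqrt(22).
Denominator becomes 321; numerator becomes 8*sqrt(31) + 32*sqrt(22).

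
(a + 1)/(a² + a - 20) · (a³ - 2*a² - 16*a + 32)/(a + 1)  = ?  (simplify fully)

(a² + 2*a - 8)/(a + 5)

Factor: a² + a - 20 = (a + 5)·(a - 4);  a³ - 2*a² - 16*a + 32 = (a - 4)·(a + 4)·(a - 2)
Cancel the common factors (a + 1), (a - 4).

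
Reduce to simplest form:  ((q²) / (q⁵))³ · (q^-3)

Inside the bracket: (q^-3)
Raise to the power 3: (q^-9)
Multiply by (q^-3): add exponents.

q^(-12)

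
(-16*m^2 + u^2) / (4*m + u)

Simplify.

-16*m^2 + u^2 factors as (-4*m + u)*(4*m + u).

-4*m + u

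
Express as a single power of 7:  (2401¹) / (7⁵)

2401¹ = 7^4; 7⁵ = 7^5
Combine exponents: 7^(-1)

7^(-1)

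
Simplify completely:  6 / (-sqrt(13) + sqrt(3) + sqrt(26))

(-24*sqrt(13) - 15*sqrt(26) + 54*sqrt(3) + 39*sqrt(6))/14

Group as (sqrt(3) + sqrt(26)) - sqrt(13); multiply by (sqrt(3) + sqrt(26)) + sqrt(13), then rationalise the remaining surd.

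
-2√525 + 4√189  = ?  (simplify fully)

2√525 = 10*√21; 4√189 = 12*√21
Combine: (-10 + 12)·√21 = 2*√21

2*√21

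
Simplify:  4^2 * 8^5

2^19

4^2 = 2^4; 8^5 = 2^15
Combine exponents: 2^19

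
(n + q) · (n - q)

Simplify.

Pair the conjugate factors: (n+q)(n-q) = n² - q².

n² - q²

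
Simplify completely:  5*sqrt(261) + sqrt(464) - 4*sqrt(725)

5*sqrt(261) = 15*sqrt(29); sqrt(464) = 4*sqrt(29); 4*sqrt(725) = 20*sqrt(29)
Combine: (15 + 4 - 20)·sqrt(29) = -sqrt(29)

-sqrt(29)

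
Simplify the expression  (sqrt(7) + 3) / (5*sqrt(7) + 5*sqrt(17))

Multiply numerator and denominator by -5*sqrt(17) + 5*sqrt(7).
Denominator becomes -250; numerator becomes -15*sqrt(17) - 5*sqrt(119) + 35 + 15*sqrt(7).

(-3*sqrt(7) - 7 + sqrt(119) + 3*sqrt(17))/50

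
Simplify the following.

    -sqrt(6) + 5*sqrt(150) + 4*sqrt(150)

sqrt(6) = sqrt(6); 5*sqrt(150) = 25*sqrt(6); 4*sqrt(150) = 20*sqrt(6)
Combine: (-1 + 25 + 20)·sqrt(6) = 44*sqrt(6)

44*sqrt(6)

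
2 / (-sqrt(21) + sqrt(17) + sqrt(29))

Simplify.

(-50*sqrt(21) + 18*sqrt(29) + 66*sqrt(17) + 4*sqrt(10353))/1347

Group as (sqrt(17) + sqrt(29)) - sqrt(21); multiply by (sqrt(17) + sqrt(29)) + sqrt(21), then rationalise the remaining surd.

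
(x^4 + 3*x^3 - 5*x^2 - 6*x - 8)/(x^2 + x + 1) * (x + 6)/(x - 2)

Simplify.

Factor: x^4 + 3*x^3 - 5*x^2 - 6*x - 8 = (x + 4)*(x^2 + x + 1)*(x - 2)
Cancel the common factors (x^2 + x + 1), (x - 2).

x^2 + 10*x + 24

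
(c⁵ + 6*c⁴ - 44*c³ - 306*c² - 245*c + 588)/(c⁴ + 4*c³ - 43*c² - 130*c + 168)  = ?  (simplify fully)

(c² - 4*c - 21)/(c - 6)

Factor: c⁵ + 6*c⁴ - 44*c³ - 306*c² - 245*c + 588 = (c - 7)·(c + 7)·(c + 3)·(c - 1)·(c + 4);  c⁴ + 4*c³ - 43*c² - 130*c + 168 = (c + 4)·(c - 6)·(c + 7)·(c - 1)
Cancel the common factors (c - 1), (c + 7), (c + 4).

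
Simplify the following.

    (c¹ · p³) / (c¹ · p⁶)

Quotient: (p^-3)

p^(-3)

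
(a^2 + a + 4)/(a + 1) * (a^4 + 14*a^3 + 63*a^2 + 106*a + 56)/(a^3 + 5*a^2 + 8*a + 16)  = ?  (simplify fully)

Factor: a^4 + 14*a^3 + 63*a^2 + 106*a + 56 = (a + 2)*(a + 4)*(a + 1)*(a + 7);  a^3 + 5*a^2 + 8*a + 16 = (a^2 + a + 4)*(a + 4)
Cancel the common factors (a^2 + a + 4), (a + 1), (a + 4).

a^2 + 9*a + 14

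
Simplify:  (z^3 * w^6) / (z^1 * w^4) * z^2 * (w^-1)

w*z^4

Quotient: z^2 * w^2
Multiply by z^2 * (w^-1): add exponents.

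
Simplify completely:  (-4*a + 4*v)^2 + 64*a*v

Expanding gives 16*a^2 + 32*a*v + 16*v^2, a perfect square.

16*(a + v)^2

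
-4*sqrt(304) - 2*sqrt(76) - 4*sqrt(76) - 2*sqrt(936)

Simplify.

4*sqrt(304) = 16*sqrt(19); 2*sqrt(76) = 4*sqrt(19); 4*sqrt(76) = 8*sqrt(19); 2*sqrt(936) = 12*sqrt(26)

-28*sqrt(19) - 12*sqrt(26)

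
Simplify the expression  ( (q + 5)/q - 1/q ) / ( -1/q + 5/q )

q/4 + 1

Numerator: (q + 5)/q - 1/q = (q + 4)/q
Denominator: -1/q + 5/q = 4/q
Divide: ((q + 4)/q) · (q/4) = q/4 + 1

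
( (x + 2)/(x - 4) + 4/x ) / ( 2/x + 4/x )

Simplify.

(x^2 + 6*x - 16)/(6*x - 24)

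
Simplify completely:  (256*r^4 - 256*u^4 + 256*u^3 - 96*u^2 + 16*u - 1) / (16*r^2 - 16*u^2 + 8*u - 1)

16*r^2 + 16*u^2 - 8*u + 1

Difference of fourth powers: factor out (16*r^2 - (4*u - 1)^2).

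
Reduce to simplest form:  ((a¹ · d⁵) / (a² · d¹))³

d^12/a³

Inside the bracket: (a^-1) · d⁴
Raise to the power 3: (a^-3) · d^12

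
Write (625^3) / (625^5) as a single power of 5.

625^3 = 5^12; 625^5 = 5^20
Combine exponents: 5^(-8)

5^(-8)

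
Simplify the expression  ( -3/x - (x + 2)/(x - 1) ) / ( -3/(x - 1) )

(x^2 + 5*x - 3)/(3*x)

Numerator: -3/x - (x + 2)/(x - 1) = (-x^2 - 5*x + 3)/(x^2 - x)
Denominator: -3/(x - 1) = -3/(x - 1)
Divide: ((-x^2 - 5*x + 3)/(x^2 - x)) · (-x/3 + 1/3) = (x^2 + 5*x - 3)/(3*x)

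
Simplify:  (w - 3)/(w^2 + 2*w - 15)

1/(w + 5)

Factor: w^2 + 2*w - 15 = (w - 3)*(w + 5)
Cancel the common factor (w - 3).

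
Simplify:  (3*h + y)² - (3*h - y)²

Binomially expand both and collect terms in (3*h), y.

12*h*y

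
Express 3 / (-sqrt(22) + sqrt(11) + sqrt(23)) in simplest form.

(-18*sqrt(22) + 15*sqrt(23) + 51*sqrt(11) + 33*sqrt(46))/434

Group as (sqrt(11) + sqrt(23)) - sqrt(22); multiply by (sqrt(11) + sqrt(23)) + sqrt(22), then rationalise the remaining surd.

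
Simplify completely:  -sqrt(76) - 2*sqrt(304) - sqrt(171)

-13*sqrt(19)

sqrt(76) = 2*sqrt(19); 2*sqrt(304) = 8*sqrt(19); sqrt(171) = 3*sqrt(19)
Combine: (-2 - 8 - 3)·sqrt(19) = -13*sqrt(19)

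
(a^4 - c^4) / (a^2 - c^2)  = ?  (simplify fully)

Difference of fourth powers: factor out (a^2 - c^2).

a^2 + c^2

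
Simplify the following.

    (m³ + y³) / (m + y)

m² - m*y + y²

Apply the sum-of-cubes factorisation and cancel (m + y).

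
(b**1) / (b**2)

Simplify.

1/b

Quotient: (b**-1)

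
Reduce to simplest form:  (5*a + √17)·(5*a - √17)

25*a² - 17

Product of conjugates: (P+Q)(P-Q) = P^2 - Q^2.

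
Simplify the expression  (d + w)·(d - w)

d² - w²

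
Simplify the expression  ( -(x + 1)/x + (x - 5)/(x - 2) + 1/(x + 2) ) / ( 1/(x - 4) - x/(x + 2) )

Numerator: -(x + 1)/x + (x - 5)/(x - 2) + 1/(x + 2) = (-3*x² - 8*x + 4)/(x³ - 4*x)
Denominator: 1/(x - 4) - x/(x + 2) = (-x² + 5*x + 2)/(x² - 2*x - 8)
Divide: ((-3*x² - 8*x + 4)/(x³ - 4*x)) · ((x² - 2*x - 8)/(-x² + 5*x + 2)) = (3*x³ - 4*x² - 36*x + 16)/(x⁴ - 7*x³ + 8*x² + 4*x)

(3*x³ - 4*x² - 36*x + 16)/(x⁴ - 7*x³ + 8*x² + 4*x)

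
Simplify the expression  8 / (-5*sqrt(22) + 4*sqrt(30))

Multiply numerator and denominator by 4*sqrt(30) + 5*sqrt(22).
Denominator becomes -70; numerator becomes 32*sqrt(30) + 40*sqrt(22).

(-20*sqrt(22) - 16*sqrt(30))/35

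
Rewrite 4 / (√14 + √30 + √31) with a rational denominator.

Group as (√14 + √31) + √30; multiply by (√14 + √31) - √30, then rationalise the remaining surd.

(-16*√3255 + 52*√31 + 60*√30 + 188*√14)/1511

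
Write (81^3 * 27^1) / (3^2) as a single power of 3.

81^3 = 3^12; 27^1 = 3^3; 3^2 = 3^2
Combine exponents: 3^13

3^13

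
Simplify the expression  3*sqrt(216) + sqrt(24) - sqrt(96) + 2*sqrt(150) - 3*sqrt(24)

20*sqrt(6)

3*sqrt(216) = 18*sqrt(6); sqrt(24) = 2*sqrt(6); sqrt(96) = 4*sqrt(6); 2*sqrt(150) = 10*sqrt(6); 3*sqrt(24) = 6*sqrt(6)
Combine: (18 + 2 - 4 + 10 - 6)·sqrt(6) = 20*sqrt(6)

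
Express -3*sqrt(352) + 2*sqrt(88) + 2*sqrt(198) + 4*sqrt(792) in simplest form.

22*sqrt(22)

3*sqrt(352) = 12*sqrt(22); 2*sqrt(88) = 4*sqrt(22); 2*sqrt(198) = 6*sqrt(22); 4*sqrt(792) = 24*sqrt(22)
Combine: (-12 + 4 + 6 + 24)·sqrt(22) = 22*sqrt(22)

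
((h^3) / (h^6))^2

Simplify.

Inside the bracket: (h^-3)
Raise to the power 2: (h^-6)

h^(-6)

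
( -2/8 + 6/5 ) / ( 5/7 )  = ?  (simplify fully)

133/100

Numerator: -2/8 + 6/5 = 19/20
Denominator: 5/7 = 5/7
Divide: (19/20) · (7/5) = 133/100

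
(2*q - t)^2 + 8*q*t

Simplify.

Expand the square and combine the 8*q*t term.

(2*q + t)^2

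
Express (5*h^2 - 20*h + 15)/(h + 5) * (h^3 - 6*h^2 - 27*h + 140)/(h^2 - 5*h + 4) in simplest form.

5*h^2 - 50*h + 105

Factor: 5*h^2 - 20*h + 15 = 5*(h - 1)*(h - 3);  h^3 - 6*h^2 - 27*h + 140 = (h - 4)*(h + 5)*(h - 7);  h^2 - 5*h + 4 = (h - 1)*(h - 4)
Cancel the common factors (h + 5), (h - 1), (h - 4).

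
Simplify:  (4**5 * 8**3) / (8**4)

4**5 = 2**10; 8**3 = 2**9; 8**4 = 2**12
Combine exponents: 2**7

2**7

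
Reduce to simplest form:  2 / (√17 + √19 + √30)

(-√9690 + 3*√30 + 14*√19 + 16*√17)/314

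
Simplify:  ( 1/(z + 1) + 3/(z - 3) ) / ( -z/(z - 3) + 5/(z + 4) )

Numerator: 1/(z + 1) + 3/(z - 3) = 4*z/(z**2 - 2*z - 3)
Denominator: -z/(z - 3) + 5/(z + 4) = (-z**2 + z - 15)/(z**2 + z - 12)
Divide: (4*z/(z**2 - 2*z - 3)) · ((z**2 + z - 12)/(-z**2 + z - 15)) = (-4*z**2 - 16*z)/(z**3 + 14*z + 15)

(-4*z**2 - 16*z)/(z**3 + 14*z + 15)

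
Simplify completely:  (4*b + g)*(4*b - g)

Product of conjugates: (P+Q)(P-Q) = P^2 - Q^2.

16*b^2 - g^2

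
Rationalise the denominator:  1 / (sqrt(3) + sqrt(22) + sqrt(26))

(-4*sqrt(429) - sqrt(26) + 7*sqrt(22) + 45*sqrt(3))/263

Group as (sqrt(22) + sqrt(26)) + sqrt(3); multiply by (sqrt(22) + sqrt(26)) - sqrt(3), then rationalise the remaining surd.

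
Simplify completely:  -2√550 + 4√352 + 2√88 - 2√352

2√550 = 10*√22; 4√352 = 16*√22; 2√88 = 4*√22; 2√352 = 8*√22
Combine: (-10 + 16 + 4 - 8)·√22 = 2*√22

2*√22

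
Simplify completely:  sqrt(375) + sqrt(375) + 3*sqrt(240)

22*sqrt(15)

sqrt(375) = 5*sqrt(15); sqrt(375) = 5*sqrt(15); 3*sqrt(240) = 12*sqrt(15)
Combine: (5 + 5 + 12)·sqrt(15) = 22*sqrt(15)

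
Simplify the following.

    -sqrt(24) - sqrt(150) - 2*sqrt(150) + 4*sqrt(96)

-sqrt(6)

sqrt(24) = 2*sqrt(6); sqrt(150) = 5*sqrt(6); 2*sqrt(150) = 10*sqrt(6); 4*sqrt(96) = 16*sqrt(6)
Combine: (-2 - 5 - 10 + 16)·sqrt(6) = -sqrt(6)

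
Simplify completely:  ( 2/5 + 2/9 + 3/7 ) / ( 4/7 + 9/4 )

Numerator: 2/5 + 2/9 + 3/7 = 331/315
Denominator: 4/7 + 9/4 = 79/28
Divide: (331/315) · (28/79) = 1324/3555

1324/3555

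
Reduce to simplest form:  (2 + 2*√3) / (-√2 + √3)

Multiply numerator and denominator by √2 + √3.
Denominator becomes 1; numerator becomes 2*√2 + 2*√3 + 2*√6 + 6.

2*√2 + 2*√3 + 2*√6 + 6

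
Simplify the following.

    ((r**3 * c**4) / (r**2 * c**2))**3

Inside the bracket: r**1 * c**2
Raise to the power 3: r**3 * c**6

c**6*r**3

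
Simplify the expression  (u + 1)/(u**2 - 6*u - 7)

Factor: u**2 - 6*u - 7 = (u + 1)*(u - 7)
Cancel the common factor (u + 1).

1/(u - 7)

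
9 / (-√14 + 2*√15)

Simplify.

(9*√14 + 18*√15)/46

Multiply numerator and denominator by √14 + 2*√15.
Denominator becomes 46; numerator becomes 9*√14 + 18*√15.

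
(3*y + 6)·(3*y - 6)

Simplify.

9*y² - 36

(3*y)^2 - (6)^2 = 9*y² - 36.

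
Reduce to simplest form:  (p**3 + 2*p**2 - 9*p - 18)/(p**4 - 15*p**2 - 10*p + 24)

Factor: p**3 + 2*p**2 - 9*p - 18 = (p + 3)*(p - 3)*(p + 2);  p**4 - 15*p**2 - 10*p + 24 = (p - 1)*(p + 2)*(p - 4)*(p + 3)
Cancel the common factors (p + 3), (p + 2).

(p - 3)/(p**2 - 5*p + 4)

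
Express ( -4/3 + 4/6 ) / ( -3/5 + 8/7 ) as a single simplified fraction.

-70/57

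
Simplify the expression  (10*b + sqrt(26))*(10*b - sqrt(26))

(10*b)^2 - (sqrt(26))^2 = 100*b^2 - 26.

100*b^2 - 26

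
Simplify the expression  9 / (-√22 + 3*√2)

Multiply numerator and denominator by 3*√2 + √22.
Denominator becomes -4; numerator becomes 27*√2 + 9*√22.

(-9*√22 - 27*√2)/4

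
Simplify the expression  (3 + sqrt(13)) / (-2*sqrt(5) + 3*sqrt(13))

(6*sqrt(5) + 2*sqrt(65) + 9*sqrt(13) + 39)/97

Multiply numerator and denominator by 2*sqrt(5) + 3*sqrt(13).
Denominator becomes 97; numerator becomes 6*sqrt(5) + 2*sqrt(65) + 9*sqrt(13) + 39.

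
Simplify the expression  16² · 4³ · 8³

2^23

16² = 2^8; 4³ = 2^6; 8³ = 2^9
Combine exponents: 2^23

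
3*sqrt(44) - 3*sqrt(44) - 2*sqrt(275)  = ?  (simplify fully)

-10*sqrt(11)

3*sqrt(44) = 6*sqrt(11); 3*sqrt(44) = 6*sqrt(11); 2*sqrt(275) = 10*sqrt(11)
Combine: (6 - 6 - 10)·sqrt(11) = -10*sqrt(11)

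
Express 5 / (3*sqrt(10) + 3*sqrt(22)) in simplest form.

(-5*sqrt(10) + 5*sqrt(22))/36

Multiply numerator and denominator by -3*sqrt(22) + 3*sqrt(10).
Denominator becomes -108; numerator becomes -15*sqrt(22) + 15*sqrt(10).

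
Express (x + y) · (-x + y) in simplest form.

-x² + y²

Pair the conjugate factors: (y+x)(y-x) = -x² + y².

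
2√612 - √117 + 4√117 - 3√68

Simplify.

6*√17 + 9*√13

2√612 = 12*√17; √117 = 3*√13; 4√117 = 12*√13; 3√68 = 6*√17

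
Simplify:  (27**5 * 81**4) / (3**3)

3**28

27**5 = 3**15; 81**4 = 3**16; 3**3 = 3**3
Combine exponents: 3**28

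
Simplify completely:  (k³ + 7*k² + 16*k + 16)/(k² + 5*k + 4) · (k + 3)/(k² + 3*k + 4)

Factor: k³ + 7*k² + 16*k + 16 = (k² + 3*k + 4)·(k + 4);  k² + 5*k + 4 = (k + 4)·(k + 1)
Cancel the common factors (k² + 3*k + 4), (k + 4).

(k + 3)/(k + 1)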